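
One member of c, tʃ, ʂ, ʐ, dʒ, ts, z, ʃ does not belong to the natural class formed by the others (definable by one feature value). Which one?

c

/tʃ, ʐ, ʂ, z, ts, ʃ, dʒ/ are all [+strident], but /c/ (voiceless palatal stop) is [−strident]. No other single segment can be removed to leave a set sharing one feature value that the removed segment lacks, so /c/ is the odd one out.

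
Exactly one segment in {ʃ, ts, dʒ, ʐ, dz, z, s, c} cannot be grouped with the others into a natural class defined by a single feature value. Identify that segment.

The remaining segments after removing /c/ share [+strident]; /c/ (voiceless palatal stop) is [−strident]. For every other candidate removal, the leftover set fails to share any single feature value that the removed segment lacks.

c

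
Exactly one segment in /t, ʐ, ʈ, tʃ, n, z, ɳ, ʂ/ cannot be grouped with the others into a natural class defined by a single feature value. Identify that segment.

tʃ

/ʈ, z, ɳ, ʐ, t, ʂ, n/ are all [−distributed], but /tʃ/ (voiceless postalveolar affricate) is [+distributed]. No other single segment can be removed to leave a set sharing one feature value that the removed segment lacks, so /tʃ/ is the odd one out.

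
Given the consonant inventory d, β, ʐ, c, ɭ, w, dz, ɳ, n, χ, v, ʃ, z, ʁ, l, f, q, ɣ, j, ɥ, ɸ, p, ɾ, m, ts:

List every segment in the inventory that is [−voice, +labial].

Eliminate segments failing any feature: /d, β, ʐ, ɭ, w, dz, ɳ, n, v, z, ʁ, l, ɣ, j, ɥ, ɾ, m/ are [+voice]; /c, χ, ʃ, q, ts/ are [−labial]. The remaining /f, ɸ, p/ satisfy [−voice], [+labial].

f, ɸ, p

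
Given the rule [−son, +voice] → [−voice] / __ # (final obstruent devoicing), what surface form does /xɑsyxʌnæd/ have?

The only segment in the rule's environment that also matches [−son, +voice] is /d/. Applying [−voice] turns the voiced alveolar stop into /t/ (voiceless alveolar stop), giving [xɑsyxʌnæt].

[xɑsyxʌnæt]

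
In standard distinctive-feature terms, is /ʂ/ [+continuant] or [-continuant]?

[+continuant]

As the voiceless retroflex fricative, /ʂ/ is [+continuant].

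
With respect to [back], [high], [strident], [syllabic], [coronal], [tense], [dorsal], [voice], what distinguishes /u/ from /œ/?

[high], [back], [tense]

/u/ is the high back rounded tense vowel and /œ/ is the mid front rounded lax vowel. Both are [-strident], [+syllabic], [-coronal], [+dorsal], [+voice]. /u/ is [+high] while /œ/ is [-high]; /u/ is [+back] while /œ/ is [-back]; /u/ is [+tense] while /œ/ is [-tense], so the distinguishing features are [high], [back], [tense].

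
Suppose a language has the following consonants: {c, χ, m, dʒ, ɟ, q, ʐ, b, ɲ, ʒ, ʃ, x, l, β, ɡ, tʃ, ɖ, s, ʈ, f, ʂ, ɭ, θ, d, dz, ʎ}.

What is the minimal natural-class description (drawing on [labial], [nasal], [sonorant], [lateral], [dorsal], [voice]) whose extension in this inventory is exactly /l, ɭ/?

[+lateral, −dorsal]

The class [+lateral], [−dorsal] has exactly /l, ɭ/ as its extension in this inventory. No smaller conjunction from the listed features achieves this: [−dorsal] alone would also admit /m, dʒ, ʐ, b, …/; [+lateral] alone would also admit /ʎ/; and checking the remaining single features turns up none with this extension.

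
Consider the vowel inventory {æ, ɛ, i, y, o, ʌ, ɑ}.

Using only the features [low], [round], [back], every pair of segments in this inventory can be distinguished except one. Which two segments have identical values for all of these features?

ɛ, i

On the given features, /ɛ/ and /i/ have an identical profile: [−low], [−round], [−back]. No other two segments in the inventory coincide on all 3 features. (They do differ in [high] and [tense], which are not among the given features.)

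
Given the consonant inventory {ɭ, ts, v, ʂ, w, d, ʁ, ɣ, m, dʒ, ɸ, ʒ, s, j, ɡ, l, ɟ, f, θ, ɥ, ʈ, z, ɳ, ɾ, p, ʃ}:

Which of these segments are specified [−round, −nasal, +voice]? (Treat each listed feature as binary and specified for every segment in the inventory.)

ɭ, v, d, ʁ, ɣ, dʒ, ʒ, j, ɡ, l, ɟ, z, ɾ

Checking each segment against [−round], [−nasal], [+voice]: /ɭ/ (retroflex lateral approximant), /v/ (voiced labiodental fricative), /d/ (voiced alveolar stop), /ʁ/ (voiced uvular fricative), /ɣ/ (voiced velar fricative), /dʒ/ (voiced postalveolar affricate), among others, satisfy every feature; every other segment in the inventory fails at least one.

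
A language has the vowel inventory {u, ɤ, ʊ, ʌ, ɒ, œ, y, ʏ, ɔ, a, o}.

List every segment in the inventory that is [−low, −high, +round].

Checking each segment against [−low], [−high], [+round]: /œ/ (mid front rounded lax vowel), /ɔ/ (mid back rounded lax vowel), /o/ (mid back rounded tense vowel) satisfy every feature; every other segment in the inventory fails at least one.

œ, ɔ, o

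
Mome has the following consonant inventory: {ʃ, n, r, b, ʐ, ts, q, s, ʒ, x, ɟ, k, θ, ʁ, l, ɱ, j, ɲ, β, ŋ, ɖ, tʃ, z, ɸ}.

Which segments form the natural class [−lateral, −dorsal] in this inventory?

Eliminate segments failing any feature: /q, x, ɟ, k, ʁ, j, ɲ, ŋ/ are [+dorsal]; /l/ is [+lateral]. The remaining /ʃ, n, r, b, ʐ, ts, s, ʒ, θ, ɱ, β, ɖ, tʃ, z, ɸ/ satisfy [−lateral], [−dorsal].

ʃ, n, r, b, ʐ, ts, s, ʒ, θ, ɱ, β, ɖ, tʃ, z, ɸ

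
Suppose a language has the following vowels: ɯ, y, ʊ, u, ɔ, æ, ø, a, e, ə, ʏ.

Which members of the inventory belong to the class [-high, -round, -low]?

e, ə

Checking each segment against [-high], [-round], [-low]: /e/ (mid front unrounded tense vowel), /ə/ (mid central vowel (schwa)) satisfy every feature; every other segment in the inventory fails at least one.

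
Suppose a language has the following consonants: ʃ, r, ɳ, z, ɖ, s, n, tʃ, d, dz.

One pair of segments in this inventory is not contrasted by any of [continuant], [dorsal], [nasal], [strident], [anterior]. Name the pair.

/z/ (voiced alveolar fricative) and /s/ (voiceless alveolar fricative) are both [+continuant], [−dorsal], [−nasal], [+strident], [+anterior], so none of the listed features separates them. (They do differ in [voice], which is not among the given features.) Every other pair in the inventory differs on at least one listed feature.

z, s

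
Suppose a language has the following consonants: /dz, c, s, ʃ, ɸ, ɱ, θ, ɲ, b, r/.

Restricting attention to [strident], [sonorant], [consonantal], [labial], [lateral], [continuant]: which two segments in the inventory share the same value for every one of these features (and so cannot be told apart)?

Both /ʃ/ and /s/ are [+strident], [−sonorant], [+consonantal], [−labial], [−lateral], [+continuant]. Since the list omits [anterior] and [distributed] — which do distinguish the voiceless postalveolar fricative from the voiceless alveolar fricative — this pair collapses; all other pairs remain distinct.

ʃ, s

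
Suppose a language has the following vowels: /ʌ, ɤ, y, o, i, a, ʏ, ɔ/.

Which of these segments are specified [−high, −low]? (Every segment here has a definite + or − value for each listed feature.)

Eliminate segments failing any feature: /y, i, ʏ/ are [+high]; /a/ is [+low]. The remaining /ʌ, ɤ, o, ɔ/ satisfy [−high], [−low].

ʌ, ɤ, o, ɔ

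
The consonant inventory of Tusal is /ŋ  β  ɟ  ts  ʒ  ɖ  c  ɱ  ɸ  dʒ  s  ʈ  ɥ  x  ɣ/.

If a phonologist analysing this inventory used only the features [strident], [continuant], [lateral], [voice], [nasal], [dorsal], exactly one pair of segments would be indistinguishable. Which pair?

ɣ, ɥ

On the given features, /ɣ/ and /ɥ/ have an identical profile: [−strident], [+continuant], [−lateral], [+voice], [−nasal], [+dorsal]. No other two segments in the inventory coincide on all 6 features. (They do differ in [sonorant], [labial], [round] and [back], which are not among the given features.)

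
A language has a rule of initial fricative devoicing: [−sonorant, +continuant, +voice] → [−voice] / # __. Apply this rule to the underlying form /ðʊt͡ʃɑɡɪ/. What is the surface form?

Only the initial segment /ð/ is both word-initial and matches the structural description. It is a voiced dental fricative, so [−sonorant, +continuant, +voice] holds; changing it to [−voice] with all other features held fixed yields /θ/ (voiceless dental fricative). No other segment meets both the structural description and the environment, so the output is [θʊt͡ʃɑɡɪ].

[θʊt͡ʃɑɡɪ]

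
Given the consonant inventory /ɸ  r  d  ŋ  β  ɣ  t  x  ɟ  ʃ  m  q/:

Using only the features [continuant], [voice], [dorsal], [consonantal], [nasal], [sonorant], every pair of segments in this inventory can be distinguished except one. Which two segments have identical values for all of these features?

ɸ, ʃ

/ɸ/ (voiceless bilabial fricative) and /ʃ/ (voiceless postalveolar fricative) are both [+continuant], [−voice], [−dorsal], [+consonantal], [−nasal], [−sonorant], so none of the listed features separates them. (They do differ in [strident], [labial] and [coronal], which are not among the given features.) Every other pair in the inventory differs on at least one listed feature.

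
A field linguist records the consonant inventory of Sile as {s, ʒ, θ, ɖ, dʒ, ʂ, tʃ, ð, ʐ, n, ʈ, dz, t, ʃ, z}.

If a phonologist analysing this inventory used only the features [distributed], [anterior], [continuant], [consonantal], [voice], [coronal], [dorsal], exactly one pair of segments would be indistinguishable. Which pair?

On the given features, /dz/ and /n/ have an identical profile: [-distributed], [+anterior], [-continuant], [+consonantal], [+voice], [+coronal], [-dorsal]. No other two segments in the inventory coincide on all 7 features. (They do differ in [sonorant], [nasal] and [strident], which are not among the given features.)

dz, n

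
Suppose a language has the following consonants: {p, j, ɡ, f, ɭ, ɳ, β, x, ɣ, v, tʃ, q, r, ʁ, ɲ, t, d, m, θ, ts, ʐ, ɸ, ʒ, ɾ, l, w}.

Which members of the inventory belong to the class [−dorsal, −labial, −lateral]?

Among the inventory, the [−dorsal] segments are /p, f, ɭ, ɳ, β, v, tʃ, r, t, d, m, θ, ts, ʐ, ɸ, ʒ, ɾ, l/.
Among these, [−labial] gives /ɭ, ɳ, tʃ, r, t, d, θ, ts, ʐ, ʒ, ɾ, l/.
Then [−lateral] leaves /ɳ, tʃ, r, t, d, θ, ts, ʐ, ʒ, ɾ/.

ɳ, tʃ, r, t, d, θ, ts, ʐ, ʒ, ɾ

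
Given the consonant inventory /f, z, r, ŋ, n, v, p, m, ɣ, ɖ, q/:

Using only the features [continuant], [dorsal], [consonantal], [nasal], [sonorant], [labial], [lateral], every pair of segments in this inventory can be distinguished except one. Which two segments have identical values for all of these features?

v, f

/v/ (voiced labiodental fricative) and /f/ (voiceless labiodental fricative) are both [+continuant], [-dorsal], [+consonantal], [-nasal], [-sonorant], [+labial], [-lateral], so none of the listed features separates them. (They do differ in [voice], which is not among the given features.) Every other pair in the inventory differs on at least one listed feature.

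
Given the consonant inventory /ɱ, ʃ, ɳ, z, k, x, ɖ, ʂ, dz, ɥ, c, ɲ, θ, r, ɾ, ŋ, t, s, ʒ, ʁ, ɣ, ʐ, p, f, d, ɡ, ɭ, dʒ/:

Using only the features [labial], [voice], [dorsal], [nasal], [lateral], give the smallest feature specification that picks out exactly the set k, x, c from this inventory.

Every target segment is [-voice], [+dorsal]; each remaining inventory member fails at least one of these. Each conjunct is needed — [+dorsal] alone would also admit /ɥ, ɲ, ŋ, ʁ, …/; [-voice] alone would also admit /ʃ, ʂ, θ, t, …/ — and no other single listed feature has exactly this extension, so two is the minimum.

[-voice, +dorsal]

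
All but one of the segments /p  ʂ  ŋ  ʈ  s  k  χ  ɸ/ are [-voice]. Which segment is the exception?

ŋ

/s, p, ɸ, ʈ, ʂ, χ, k/ are all [-voice]; /ŋ/ (velar nasal) is [+voice].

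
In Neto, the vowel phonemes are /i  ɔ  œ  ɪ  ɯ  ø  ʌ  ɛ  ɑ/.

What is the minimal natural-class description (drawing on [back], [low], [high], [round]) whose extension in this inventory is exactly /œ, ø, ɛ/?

The class [-high], [-back] has exactly /œ, ø, ɛ/ as its extension in this inventory. No smaller conjunction from the listed features achieves this: [-back] alone would also admit /i, ɪ/; [-high] alone would also admit /ɔ, ʌ, ɑ/; and checking the remaining single features turns up none with this extension.

[-high, -back]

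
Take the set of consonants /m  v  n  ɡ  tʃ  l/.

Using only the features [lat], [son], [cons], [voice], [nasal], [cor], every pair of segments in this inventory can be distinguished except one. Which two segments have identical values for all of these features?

On the given features, /ɡ/ and /v/ have an identical profile: [-lateral], [-sonorant], [+consonantal], [+voice], [-nasal], [-coronal]. No other two segments in the inventory coincide on all 6 features. (They do differ in [continuant], [labial] and [dorsal], which are not among the given features.)

ɡ, v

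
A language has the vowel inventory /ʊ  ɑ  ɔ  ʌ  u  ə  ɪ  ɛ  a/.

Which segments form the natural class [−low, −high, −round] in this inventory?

Checking each segment against [−low], [−high], [−round]: /ʌ/ (mid back unrounded lax vowel), /ə/ (mid central vowel (schwa)), /ɛ/ (mid front unrounded lax vowel) satisfy every feature; every other segment in the inventory fails at least one.

ʌ, ə, ɛ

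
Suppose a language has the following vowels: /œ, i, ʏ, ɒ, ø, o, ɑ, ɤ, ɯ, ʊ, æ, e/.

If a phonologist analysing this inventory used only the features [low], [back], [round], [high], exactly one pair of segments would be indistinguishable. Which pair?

ø, œ

On the given features, /ø/ and /œ/ have an identical profile: [−low], [−back], [+round], [−high]. No other two segments in the inventory coincide on all 4 features. (They do differ in [tense], which is not among the given features.)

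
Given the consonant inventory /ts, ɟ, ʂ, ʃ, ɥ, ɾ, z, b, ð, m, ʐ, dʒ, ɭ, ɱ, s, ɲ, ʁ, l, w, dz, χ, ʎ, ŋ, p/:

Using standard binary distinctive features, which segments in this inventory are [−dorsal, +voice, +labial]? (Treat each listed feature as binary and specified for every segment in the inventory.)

Checking each segment against [−dorsal], [+voice], [+labial]: /b/ (voiced bilabial stop), /m/ (bilabial nasal), /ɱ/ (labiodental nasal) satisfy every feature; every other segment in the inventory fails at least one.

b, m, ɱ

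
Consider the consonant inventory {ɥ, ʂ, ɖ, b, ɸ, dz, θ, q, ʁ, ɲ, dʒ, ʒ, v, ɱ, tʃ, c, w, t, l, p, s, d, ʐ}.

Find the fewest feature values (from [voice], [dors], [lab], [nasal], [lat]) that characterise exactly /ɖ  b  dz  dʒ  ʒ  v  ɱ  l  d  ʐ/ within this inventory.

[+voice, −dors]

/ɖ, b, dz, dʒ, ʒ, v, ɱ, l, d, ʐ/ are all [+voice], [−dorsal], and no other segment in the inventory matches both values. Dropping any one of them over-generates: [−dorsal] alone would also admit /ʂ, ɸ, θ, tʃ, …/; [+voice] alone would also admit /ɥ, ʁ, ɲ, w/. No other single listed feature picks out exactly this set either, so fewer than two features will not do.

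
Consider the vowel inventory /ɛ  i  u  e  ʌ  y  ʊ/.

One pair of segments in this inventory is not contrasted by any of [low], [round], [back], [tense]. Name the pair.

i, e

Both /i/ and /e/ are [-low], [-round], [-back], [+tense]. Since the list omits [high] — which does distinguish the high front unrounded tense vowel from the mid front unrounded tense vowel — this pair collapses; all other pairs remain distinct.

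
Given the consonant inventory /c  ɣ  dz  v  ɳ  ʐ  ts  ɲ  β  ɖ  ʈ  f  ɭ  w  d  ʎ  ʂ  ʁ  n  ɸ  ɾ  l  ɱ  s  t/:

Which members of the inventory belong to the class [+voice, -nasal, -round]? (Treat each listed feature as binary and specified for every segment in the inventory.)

Eliminate segments failing any feature: /c, ts, ʈ, f, ʂ, ɸ, s, t/ are [-voice]; /ɳ, ɲ, n, ɱ/ are [+nasal]; /w/ is [+round]. The remaining /ɣ, dz, v, ʐ, β, ɖ, ɭ, d, ʎ, ʁ, ɾ, l/ satisfy [+voice], [-nasal], [-round].

ɣ, dz, v, ʐ, β, ɖ, ɭ, d, ʎ, ʁ, ɾ, l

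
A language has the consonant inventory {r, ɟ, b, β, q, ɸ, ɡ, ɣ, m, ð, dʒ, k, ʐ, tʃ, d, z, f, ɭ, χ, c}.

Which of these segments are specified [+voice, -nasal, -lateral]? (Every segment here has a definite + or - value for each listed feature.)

Among the inventory, the [+voice] segments are /r, ɟ, b, β, ɡ, ɣ, m, ð, dʒ, ʐ, d, z, ɭ/.
Within that set, [-nasal] gives /r, ɟ, b, β, ɡ, ɣ, ð, dʒ, ʐ, d, z, ɭ/.
Among these, [-lateral] leaves /r, ɟ, b, β, ɡ, ɣ, ð, dʒ, ʐ, d, z/.

r, ɟ, b, β, ɡ, ɣ, ð, dʒ, ʐ, d, z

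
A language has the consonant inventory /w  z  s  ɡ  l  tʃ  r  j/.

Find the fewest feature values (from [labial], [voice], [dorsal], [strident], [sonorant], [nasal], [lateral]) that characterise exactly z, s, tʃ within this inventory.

The target set is precisely the extension of [+strident] in this inventory.

[+strident]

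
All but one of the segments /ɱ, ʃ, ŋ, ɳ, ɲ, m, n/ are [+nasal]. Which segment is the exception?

ʃ

Every segment except /ʃ/ is [+nasal]. /ʃ/ (voiceless postalveolar fricative) is [-nasal], so it is the exception.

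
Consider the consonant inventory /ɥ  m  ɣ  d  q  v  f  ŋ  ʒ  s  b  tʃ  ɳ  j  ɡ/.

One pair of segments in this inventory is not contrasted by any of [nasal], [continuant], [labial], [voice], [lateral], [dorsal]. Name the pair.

/ɣ/ (voiced velar fricative) and /j/ (palatal glide) are both [-nasal], [+continuant], [-labial], [+voice], [-lateral], [+dorsal], so none of the listed features separates them. (They do differ in [sonorant] and [back], which are not among the given features.) Every other pair in the inventory differs on at least one listed feature.

ɣ, j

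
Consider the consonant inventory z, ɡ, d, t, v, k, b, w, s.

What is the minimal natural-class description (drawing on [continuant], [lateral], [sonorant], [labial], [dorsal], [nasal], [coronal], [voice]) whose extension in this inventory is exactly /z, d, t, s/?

The target set is precisely the extension of [+coronal] in this inventory.

[+coronal]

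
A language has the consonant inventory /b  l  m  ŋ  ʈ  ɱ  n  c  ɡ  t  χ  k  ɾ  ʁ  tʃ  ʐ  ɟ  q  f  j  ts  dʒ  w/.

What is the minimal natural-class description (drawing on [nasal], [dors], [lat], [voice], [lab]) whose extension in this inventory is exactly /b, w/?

The class [+voice], [−nasal], [+labial] has exactly /b, w/ as its extension in this inventory. No smaller conjunction from the listed features achieves this: [−nasal, +labial] alone would also admit /f/; [+voice, +labial] alone would also admit /m, ɱ/; [+voice, −nasal] alone would also admit /l, ɡ, ɾ, ʁ, …/; and checking the remaining two-feature bundles turns up none with this extension.

[+voice, −nasal, +lab]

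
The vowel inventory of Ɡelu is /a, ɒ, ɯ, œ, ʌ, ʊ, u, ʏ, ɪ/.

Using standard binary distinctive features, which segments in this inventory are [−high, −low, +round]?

œ

Eliminate segments failing any feature: /a, ɒ/ are [+low]; /ɯ, ʊ, u, ʏ, ɪ/ are [+high]; /ʌ/ is [−round]. The remaining /œ/ satisfy [−high], [−low], [+round].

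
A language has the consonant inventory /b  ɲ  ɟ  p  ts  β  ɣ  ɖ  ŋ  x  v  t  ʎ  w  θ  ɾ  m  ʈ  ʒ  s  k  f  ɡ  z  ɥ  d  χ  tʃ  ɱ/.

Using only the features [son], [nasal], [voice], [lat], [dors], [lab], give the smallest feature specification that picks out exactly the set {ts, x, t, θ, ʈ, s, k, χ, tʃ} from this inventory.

[−voice, −lab]

The class [−voice], [−labial] has exactly /ts, x, t, θ, ʈ, s, k, χ, tʃ/ as its extension in this inventory. No smaller conjunction from the listed features achieves this: [−labial] alone would also admit /ɲ, ɟ, ɣ, ɖ, …/; [−voice] alone would also admit /p, f/; and checking the remaining single features turns up none with this extension.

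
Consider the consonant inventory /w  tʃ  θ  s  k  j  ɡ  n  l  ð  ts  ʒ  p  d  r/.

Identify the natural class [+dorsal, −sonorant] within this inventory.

Checking each segment against [+dorsal], [−sonorant]: /k/ (voiceless velar stop), /ɡ/ (voiced velar stop) satisfy every feature; every other segment in the inventory fails at least one.

k, ɡ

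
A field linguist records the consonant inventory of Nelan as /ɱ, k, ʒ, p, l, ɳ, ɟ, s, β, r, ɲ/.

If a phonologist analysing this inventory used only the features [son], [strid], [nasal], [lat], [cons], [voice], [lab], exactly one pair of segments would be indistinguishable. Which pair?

/ɳ/ (retroflex nasal) and /ɲ/ (palatal nasal) are both [+sonorant], [−strident], [+nasal], [−lateral], [+consonantal], [+voice], [−labial], so none of the listed features separates them. (They do differ in [dorsal], which is not among the given features.) Every other pair in the inventory differs on at least one listed feature.

ɳ, ɲ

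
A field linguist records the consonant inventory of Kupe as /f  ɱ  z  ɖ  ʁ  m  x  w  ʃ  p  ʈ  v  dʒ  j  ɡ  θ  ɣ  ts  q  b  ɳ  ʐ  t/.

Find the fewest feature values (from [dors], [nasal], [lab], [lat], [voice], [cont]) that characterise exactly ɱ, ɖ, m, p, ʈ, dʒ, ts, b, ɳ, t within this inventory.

[-cont, -dors]

/ɱ, ɖ, m, p, ʈ, dʒ, ts, b, ɳ, t/ are all [-continuant], [-dorsal], and no other segment in the inventory matches both values. Dropping any one of them over-generates: [-dorsal] alone would also admit /f, z, ʃ, v, …/; [-continuant] alone would also admit /ɡ, q/. No other single listed feature picks out exactly this set either, so fewer than two features will not do.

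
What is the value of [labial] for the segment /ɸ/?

[+labial]

/ɸ/ is the voiceless bilabial fricative, hence [+labial].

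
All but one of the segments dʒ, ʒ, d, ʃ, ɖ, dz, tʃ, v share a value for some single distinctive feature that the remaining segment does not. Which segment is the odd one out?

/dz, d, ʒ, dʒ, ʃ, ɖ, tʃ/ are all [+coronal], but /v/ (voiced labiodental fricative) is [−coronal]. No other single segment can be removed to leave a set sharing one feature value that the removed segment lacks, so /v/ is the odd one out.

v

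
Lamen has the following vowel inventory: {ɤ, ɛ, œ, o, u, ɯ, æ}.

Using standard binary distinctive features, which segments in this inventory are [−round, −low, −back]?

Checking each segment against [−round], [−low], [−back]: /ɛ/ (mid front unrounded lax vowel) satisfies every feature; every other segment in the inventory fails at least one.

ɛ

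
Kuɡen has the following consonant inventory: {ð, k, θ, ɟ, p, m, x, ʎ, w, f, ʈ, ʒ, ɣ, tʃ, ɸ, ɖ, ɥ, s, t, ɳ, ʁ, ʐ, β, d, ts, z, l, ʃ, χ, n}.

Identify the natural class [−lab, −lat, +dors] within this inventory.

k, ɟ, x, ɣ, ʁ, χ

Checking each segment against [−labial], [−lateral], [+dorsal]: /k/ (voiceless velar stop), /ɟ/ (voiced palatal stop), /x/ (voiceless velar fricative), /ɣ/ (voiced velar fricative), /ʁ/ (voiced uvular fricative), /χ/ (voiceless uvular fricative) satisfy every feature; every other segment in the inventory fails at least one.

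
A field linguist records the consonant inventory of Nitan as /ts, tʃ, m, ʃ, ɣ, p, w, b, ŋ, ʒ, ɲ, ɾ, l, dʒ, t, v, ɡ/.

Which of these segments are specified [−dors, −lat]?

First, the [−dorsal] segments are /ts, tʃ, m, ʃ, p, b, ʒ, ɾ, l, dʒ, t, v/.
Intersecting with [−lateral] leaves /ts, tʃ, m, ʃ, p, b, ʒ, ɾ, dʒ, t, v/.

ts, tʃ, m, ʃ, p, b, ʒ, ɾ, dʒ, t, v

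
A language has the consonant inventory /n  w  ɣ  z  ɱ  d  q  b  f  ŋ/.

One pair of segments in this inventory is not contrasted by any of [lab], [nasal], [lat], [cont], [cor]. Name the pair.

f, w

/f/ (voiceless labiodental fricative) and /w/ (labial-velar glide) are both [+labial], [-nasal], [-lateral], [+continuant], [-coronal], so none of the listed features separates them. (They do differ in [sonorant], [voice], [round] and [dorsal], which are not among the given features.) Every other pair in the inventory differs on at least one listed feature.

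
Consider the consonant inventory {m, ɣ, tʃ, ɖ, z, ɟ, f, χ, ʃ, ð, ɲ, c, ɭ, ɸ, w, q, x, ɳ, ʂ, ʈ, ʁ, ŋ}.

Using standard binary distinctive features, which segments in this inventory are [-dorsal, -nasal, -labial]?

Eliminate segments failing any feature: /m, ɳ/ are [+nasal]; /ɣ, ɟ, χ, ɲ, c, w, q, x, ʁ, ŋ/ are [+dorsal]; /f, ɸ/ are [+labial]. The remaining /tʃ, ɖ, z, ʃ, ð, ɭ, ʂ, ʈ/ satisfy [-dorsal], [-nasal], [-labial].

tʃ, ɖ, z, ʃ, ð, ɭ, ʂ, ʈ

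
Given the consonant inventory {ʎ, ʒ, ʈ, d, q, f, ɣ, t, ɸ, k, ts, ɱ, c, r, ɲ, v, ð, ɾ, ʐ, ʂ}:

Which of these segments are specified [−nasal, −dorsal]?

ʒ, ʈ, d, f, t, ɸ, ts, r, v, ð, ɾ, ʐ, ʂ

The [−nasal] segments are /ʎ, ʒ, ʈ, d, q, f, ɣ, t, ɸ, k, ts, c, r, v, ð, ɾ, ʐ, ʂ/.
Among these, [−dorsal] leaves /ʒ, ʈ, d, f, t, ɸ, ts, r, v, ð, ɾ, ʐ, ʂ/.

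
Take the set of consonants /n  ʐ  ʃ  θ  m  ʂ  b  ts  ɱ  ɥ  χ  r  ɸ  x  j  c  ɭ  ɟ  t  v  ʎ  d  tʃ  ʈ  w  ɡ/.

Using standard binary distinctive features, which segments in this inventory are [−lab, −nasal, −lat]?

ʐ, ʃ, θ, ʂ, ts, χ, r, x, j, c, ɟ, t, d, tʃ, ʈ, ɡ

Checking each segment against [−labial], [−nasal], [−lateral]: /ʐ/ (voiced retroflex fricative), /ʃ/ (voiceless postalveolar fricative), /θ/ (voiceless dental fricative), /ʂ/ (voiceless retroflex fricative), /ts/ (voiceless alveolar affricate), /χ/ (voiceless uvular fricative), among others, satisfy every feature; every other segment in the inventory fails at least one.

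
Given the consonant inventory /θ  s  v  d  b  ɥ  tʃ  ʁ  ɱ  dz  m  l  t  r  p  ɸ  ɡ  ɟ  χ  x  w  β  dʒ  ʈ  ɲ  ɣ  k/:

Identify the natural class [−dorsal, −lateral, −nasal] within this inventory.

First, the [−dorsal] segments are /θ, s, v, d, b, tʃ, ɱ, dz, m, l, t, r, p, ɸ, β, dʒ, ʈ/.
Within that set, [−lateral] gives /θ, s, v, d, b, tʃ, ɱ, dz, m, t, r, p, ɸ, β, dʒ, ʈ/.
Within that set, [−nasal] leaves /θ, s, v, d, b, tʃ, dz, t, r, p, ɸ, β, dʒ, ʈ/.

θ, s, v, d, b, tʃ, dz, t, r, p, ɸ, β, dʒ, ʈ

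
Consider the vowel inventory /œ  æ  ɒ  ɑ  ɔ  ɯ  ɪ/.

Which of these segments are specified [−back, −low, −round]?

ɪ

Eliminate segments failing any feature: /œ/ is [+round]; /æ/ is [+low]; /ɒ, ɑ, ɔ, ɯ/ are [+back]. The remaining /ɪ/ satisfy [−back], [−low], [−round].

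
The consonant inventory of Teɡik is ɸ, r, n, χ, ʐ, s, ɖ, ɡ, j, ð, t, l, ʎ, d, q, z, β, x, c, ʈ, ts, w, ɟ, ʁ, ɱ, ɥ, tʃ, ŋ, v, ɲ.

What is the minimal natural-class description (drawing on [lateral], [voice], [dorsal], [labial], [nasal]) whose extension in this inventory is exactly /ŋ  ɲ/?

[+nasal, +dorsal]

/ŋ, ɲ/ are all [+nasal], [+dorsal], and no other segment in the inventory matches both values. Dropping any one of them over-generates: [+dorsal] alone would also admit /χ, ɡ, j, ʎ, …/; [+nasal] alone would also admit /n, ɱ/. No other single listed feature picks out exactly this set either, so fewer than two features will not do.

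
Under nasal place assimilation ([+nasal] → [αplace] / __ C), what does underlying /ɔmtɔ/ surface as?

/m/ sits before the [+coronal] consonant /t/, so it takes on [+coronal] and surfaces as /n/. The rest of the form is unaffected: [ɔntɔ].

[ɔntɔ]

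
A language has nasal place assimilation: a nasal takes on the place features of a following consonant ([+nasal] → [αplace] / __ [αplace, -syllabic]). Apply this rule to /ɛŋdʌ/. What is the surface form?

[ɛndʌ]

The only nasal preceding a consonant is /ŋ/ before /d/. /d/ is [+coronal], so /ŋ/ → /n/, giving [ɛndʌ].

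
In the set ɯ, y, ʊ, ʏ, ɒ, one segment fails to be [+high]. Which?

/ɒ/ is the low back rounded vowel, which is [-high]; the rest — /ʏ, ʊ, y, ɯ/ — are [+high].

ɒ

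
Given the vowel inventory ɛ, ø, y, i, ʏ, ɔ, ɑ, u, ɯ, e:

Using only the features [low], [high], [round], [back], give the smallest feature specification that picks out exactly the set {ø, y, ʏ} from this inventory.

[−back, +round]

Every target segment is [−back], [+round]; each remaining inventory member fails at least one of these. Each conjunct is needed — [+round] alone would also admit /ɔ, u/; [−back] alone would also admit /ɛ, i, e/ — and no other single listed feature has exactly this extension, so two is the minimum.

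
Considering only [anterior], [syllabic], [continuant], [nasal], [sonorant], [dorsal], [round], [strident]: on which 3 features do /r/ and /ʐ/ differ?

The two segments share [−syllabic], [+continuant], [−nasal], [−dorsal], [−round]. The only features from the list on which they differ: /r/ is [+sonorant] while /ʐ/ is [−sonorant]; /r/ is [−strident] while /ʐ/ is [+strident]; /r/ is [+anterior] while /ʐ/ is [−anterior].

[sonorant], [strident], [anterior]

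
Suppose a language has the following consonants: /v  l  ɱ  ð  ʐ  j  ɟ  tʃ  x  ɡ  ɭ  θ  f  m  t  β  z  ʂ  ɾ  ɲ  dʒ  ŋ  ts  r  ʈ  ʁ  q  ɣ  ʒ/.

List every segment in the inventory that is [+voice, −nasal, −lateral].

v, ð, ʐ, j, ɟ, ɡ, β, z, ɾ, dʒ, r, ʁ, ɣ, ʒ

Checking each segment against [+voice], [−nasal], [−lateral]: /v/ (voiced labiodental fricative), /ð/ (voiced dental fricative), /ʐ/ (voiced retroflex fricative), /j/ (palatal glide), /ɟ/ (voiced palatal stop), /ɡ/ (voiced velar stop), among others, satisfy every feature; every other segment in the inventory fails at least one.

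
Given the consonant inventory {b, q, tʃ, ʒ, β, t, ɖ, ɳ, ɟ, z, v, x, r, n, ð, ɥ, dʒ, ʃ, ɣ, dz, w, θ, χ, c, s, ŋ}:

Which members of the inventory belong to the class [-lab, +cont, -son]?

ʒ, z, x, ð, ʃ, ɣ, θ, χ, s

Among the inventory, the [-labial] segments are /q, tʃ, ʒ, t, ɖ, ɳ, ɟ, z, x, r, n, ð, dʒ, ʃ, ɣ, dz, θ, χ, c, s, ŋ/.
Within that set, [+continuant] gives /ʒ, z, x, r, ð, ʃ, ɣ, θ, χ, s/.
Within that set, [-sonorant] leaves /ʒ, z, x, ð, ʃ, ɣ, θ, χ, s/.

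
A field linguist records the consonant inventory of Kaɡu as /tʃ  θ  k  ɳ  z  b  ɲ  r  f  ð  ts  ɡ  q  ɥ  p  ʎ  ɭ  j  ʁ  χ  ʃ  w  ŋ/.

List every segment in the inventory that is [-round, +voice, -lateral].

Checking each segment against [-round], [+voice], [-lateral]: /ɳ/ (retroflex nasal), /z/ (voiced alveolar fricative), /b/ (voiced bilabial stop), /ɲ/ (palatal nasal), /r/ (alveolar trill), /ð/ (voiced dental fricative), among others, satisfy every feature; every other segment in the inventory fails at least one.

ɳ, z, b, ɲ, r, ð, ɡ, j, ʁ, ŋ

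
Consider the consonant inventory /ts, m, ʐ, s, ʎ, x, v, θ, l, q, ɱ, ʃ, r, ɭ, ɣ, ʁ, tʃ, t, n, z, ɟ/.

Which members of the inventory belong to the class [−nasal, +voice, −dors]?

ʐ, v, l, r, ɭ, z

Eliminate segments failing any feature: /ts, s, x, θ, q, ʃ, tʃ, t/ are [−voice]; /m, ɱ, n/ are [+nasal]; /ʎ, ɣ, ʁ, ɟ/ are [+dorsal]. The remaining /ʐ, v, l, r, ɭ, z/ satisfy [−nasal], [+voice], [−dorsal].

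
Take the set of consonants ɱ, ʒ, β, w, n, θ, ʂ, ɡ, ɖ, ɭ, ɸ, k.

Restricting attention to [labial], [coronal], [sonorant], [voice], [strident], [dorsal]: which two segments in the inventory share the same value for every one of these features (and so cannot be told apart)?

/ɭ/ (retroflex lateral approximant) and /n/ (alveolar nasal) are both [−labial], [+coronal], [+sonorant], [+voice], [−strident], [−dorsal], so none of the listed features separates them. (They do differ in [nasal], [lateral] and [anterior], which are not among the given features.) Every other pair in the inventory differs on at least one listed feature.

ɭ, n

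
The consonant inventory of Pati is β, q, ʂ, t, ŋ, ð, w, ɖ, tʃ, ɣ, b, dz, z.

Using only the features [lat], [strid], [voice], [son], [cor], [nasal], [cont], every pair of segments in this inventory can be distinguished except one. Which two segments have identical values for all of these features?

ɣ, β

/ɣ/ (voiced velar fricative) and /β/ (voiced bilabial fricative) are both [-lateral], [-strident], [+voice], [-sonorant], [-coronal], [-nasal], [+continuant], so none of the listed features separates them. (They do differ in [labial] and [dorsal], which are not among the given features.) Every other pair in the inventory differs on at least one listed feature.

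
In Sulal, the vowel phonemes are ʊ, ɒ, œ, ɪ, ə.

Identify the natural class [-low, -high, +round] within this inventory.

œ

Eliminate segments failing any feature: /ʊ, ɪ/ are [+high]; /ɒ/ is [+low]; /ə/ is [-round]. The remaining /œ/ satisfy [-low], [-high], [+round].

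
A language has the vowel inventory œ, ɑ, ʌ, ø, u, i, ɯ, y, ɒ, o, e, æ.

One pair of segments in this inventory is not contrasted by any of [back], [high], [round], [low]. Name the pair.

On the given features, /œ/ and /ø/ have an identical profile: [−back], [−high], [+round], [−low]. No other two segments in the inventory coincide on all 4 features. (They do differ in [tense], which is not among the given features.)

œ, ø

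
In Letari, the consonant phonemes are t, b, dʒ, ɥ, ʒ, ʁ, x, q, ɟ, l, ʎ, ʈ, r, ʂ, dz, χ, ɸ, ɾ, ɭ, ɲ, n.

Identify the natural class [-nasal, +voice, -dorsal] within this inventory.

b, dʒ, ʒ, l, r, dz, ɾ, ɭ

Checking each segment against [-nasal], [+voice], [-dorsal]: /b/ (voiced bilabial stop), /dʒ/ (voiced postalveolar affricate), /ʒ/ (voiced postalveolar fricative), /l/ (alveolar lateral approximant), /r/ (alveolar trill), /dz/ (voiced alveolar affricate), among others, satisfy every feature; every other segment in the inventory fails at least one.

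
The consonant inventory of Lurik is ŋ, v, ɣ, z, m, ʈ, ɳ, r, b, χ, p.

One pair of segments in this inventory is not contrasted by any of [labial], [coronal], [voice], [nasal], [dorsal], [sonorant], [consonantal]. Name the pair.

Both /b/ and /v/ are [+labial], [−coronal], [+voice], [−nasal], [−dorsal], [−sonorant], [+consonantal]. Since the list omits [continuant] — which does distinguish the voiced bilabial stop from the voiced labiodental fricative — this pair collapses; all other pairs remain distinct.

b, v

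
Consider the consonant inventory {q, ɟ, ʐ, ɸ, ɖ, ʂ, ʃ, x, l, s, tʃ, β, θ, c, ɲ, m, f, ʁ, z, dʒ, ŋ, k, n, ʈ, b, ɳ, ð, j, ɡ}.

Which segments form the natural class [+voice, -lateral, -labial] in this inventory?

Checking each segment against [+voice], [-lateral], [-labial]: /ɟ/ (voiced palatal stop), /ʐ/ (voiced retroflex fricative), /ɖ/ (voiced retroflex stop), /ɲ/ (palatal nasal), /ʁ/ (voiced uvular fricative), /z/ (voiced alveolar fricative), among others, satisfy every feature; every other segment in the inventory fails at least one.

ɟ, ʐ, ɖ, ɲ, ʁ, z, dʒ, ŋ, n, ɳ, ð, j, ɡ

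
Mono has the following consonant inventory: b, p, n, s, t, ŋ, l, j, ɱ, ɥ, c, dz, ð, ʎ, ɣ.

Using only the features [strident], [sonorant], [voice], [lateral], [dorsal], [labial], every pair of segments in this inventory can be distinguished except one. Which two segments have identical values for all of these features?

ŋ, j

On the given features, /ŋ/ and /j/ have an identical profile: [-strident], [+sonorant], [+voice], [-lateral], [+dorsal], [-labial]. No other two segments in the inventory coincide on all 6 features. (They do differ in [nasal], [continuant] and [back], which are not among the given features.)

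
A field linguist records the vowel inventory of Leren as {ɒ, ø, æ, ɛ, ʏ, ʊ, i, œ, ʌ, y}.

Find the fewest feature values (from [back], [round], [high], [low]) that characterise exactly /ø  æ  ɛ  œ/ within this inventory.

The class [-high], [-back] has exactly /ø, æ, ɛ, œ/ as its extension in this inventory. No smaller conjunction from the listed features achieves this: [-back] alone would also admit /ʏ, i, y/; [-high] alone would also admit /ɒ, ʌ/; and checking the remaining single features turns up none with this extension.

[-high, -back]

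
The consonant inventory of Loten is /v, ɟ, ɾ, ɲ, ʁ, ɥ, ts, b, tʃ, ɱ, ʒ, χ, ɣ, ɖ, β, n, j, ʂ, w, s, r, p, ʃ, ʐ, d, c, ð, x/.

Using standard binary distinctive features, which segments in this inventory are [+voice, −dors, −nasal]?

Eliminate segments failing any feature: /ɟ, ɲ, ʁ, ɥ, ɣ, j, w/ are [+dorsal]; /ts, tʃ, χ, ʂ, s, p, ʃ, c, x/ are [−voice]; /ɱ, n/ are [+nasal]. The remaining /v, ɾ, b, ʒ, ɖ, β, r, ʐ, d, ð/ satisfy [+voice], [−dorsal], [−nasal].

v, ɾ, b, ʒ, ɖ, β, r, ʐ, d, ð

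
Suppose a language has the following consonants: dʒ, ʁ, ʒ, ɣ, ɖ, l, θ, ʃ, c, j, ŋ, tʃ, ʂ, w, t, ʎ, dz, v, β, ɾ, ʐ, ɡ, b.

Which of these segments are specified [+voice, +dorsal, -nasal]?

ʁ, ɣ, j, w, ʎ, ɡ

Among the inventory, the [+voice] segments are /dʒ, ʁ, ʒ, ɣ, ɖ, l, j, ŋ, w, ʎ, dz, v, β, ɾ, ʐ, ɡ, b/.
Within that set, [+dorsal] gives /ʁ, ɣ, j, ŋ, w, ʎ, ɡ/.
Among these, [-nasal] leaves /ʁ, ɣ, j, w, ʎ, ɡ/.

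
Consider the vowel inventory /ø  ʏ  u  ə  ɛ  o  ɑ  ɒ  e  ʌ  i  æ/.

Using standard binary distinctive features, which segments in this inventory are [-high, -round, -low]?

Eliminate segments failing any feature: /ø, o, ɒ/ are [+round]; /ʏ, u, i/ are [+high]; /ɑ, æ/ are [+low]. The remaining /ə, ɛ, e, ʌ/ satisfy [-high], [-round], [-low].

ə, ɛ, e, ʌ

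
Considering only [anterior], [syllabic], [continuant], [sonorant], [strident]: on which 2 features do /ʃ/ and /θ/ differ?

[strident], [anterior]

/ʃ/ is the voiceless postalveolar fricative and /θ/ is the voiceless dental fricative. Both are [−syllabic], [+continuant], [−sonorant]. /ʃ/ is [+strident] while /θ/ is [−strident]; /ʃ/ is [−anterior] while /θ/ is [+anterior], so the distinguishing features are [strident], [anterior].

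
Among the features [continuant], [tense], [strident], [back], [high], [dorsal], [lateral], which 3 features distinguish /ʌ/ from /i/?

[high], [back], [tense]

/ʌ/ is the mid back unrounded lax vowel and /i/ is the high front unrounded tense vowel. Both are [+continuant], [−strident], [+dorsal], [−lateral]. /ʌ/ is [−high] while /i/ is [+high]; /ʌ/ is [+back] while /i/ is [−back]; /ʌ/ is [−tense] while /i/ is [+tense], so the distinguishing features are [high], [back], [tense].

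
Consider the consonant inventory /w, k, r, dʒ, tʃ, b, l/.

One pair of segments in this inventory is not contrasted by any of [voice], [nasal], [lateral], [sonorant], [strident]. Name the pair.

w, r

/w/ (labial-velar glide) and /r/ (alveolar trill) are both [+voice], [−nasal], [−lateral], [+sonorant], [−strident], so none of the listed features separates them. (They do differ in [labial], [round], [coronal] and [dorsal], which are not among the given features.) Every other pair in the inventory differs on at least one listed feature.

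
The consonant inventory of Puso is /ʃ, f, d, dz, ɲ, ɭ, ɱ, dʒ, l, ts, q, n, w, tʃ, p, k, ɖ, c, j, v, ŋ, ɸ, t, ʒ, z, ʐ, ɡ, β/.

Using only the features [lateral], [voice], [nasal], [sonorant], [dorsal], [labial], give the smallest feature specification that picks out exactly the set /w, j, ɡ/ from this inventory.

Every target segment is [+voice], [-nasal], [+dorsal]; each remaining inventory member fails at least one of these. Each conjunct is needed — [-nasal, +dorsal] alone would also admit /q, k, c/; [+voice, +dorsal] alone would also admit /ɲ, ŋ/; [+voice, -nasal] alone would also admit /d, dz, ɭ, dʒ, …/ — and no other combination of two listed features has exactly this extension, so three is the minimum.

[+voice, -nasal, +dorsal]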